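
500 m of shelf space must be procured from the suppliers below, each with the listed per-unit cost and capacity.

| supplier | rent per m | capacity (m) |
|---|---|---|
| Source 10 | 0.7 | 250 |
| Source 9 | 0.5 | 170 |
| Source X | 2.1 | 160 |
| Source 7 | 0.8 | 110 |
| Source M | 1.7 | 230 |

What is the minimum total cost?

324

Cheapest first:
Take 170 from Source 9 at 0.5 ; need 330 more.
Source 10 at 0.7: take all 250 m ; 80 still needed.
Source 7 at 0.8: take 80 of its 110 ; requirement met.
Source M, Source X: unused.
Cost = 170×0.5 + 250×0.7 + 80×0.8 = 324.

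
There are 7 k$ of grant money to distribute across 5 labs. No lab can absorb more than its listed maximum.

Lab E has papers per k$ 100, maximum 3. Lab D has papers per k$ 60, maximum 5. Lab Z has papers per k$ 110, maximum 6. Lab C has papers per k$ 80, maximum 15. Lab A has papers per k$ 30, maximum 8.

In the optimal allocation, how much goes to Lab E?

1

Highest papers per k$ first: Lab Z 110 > Lab E 100 > Lab C 80 > Lab D 60 > Lab A 30.
Give Lab Z 6 to hit its cap of 6 ; 1 left.
Only 1 left; Lab E takes them to reach 1.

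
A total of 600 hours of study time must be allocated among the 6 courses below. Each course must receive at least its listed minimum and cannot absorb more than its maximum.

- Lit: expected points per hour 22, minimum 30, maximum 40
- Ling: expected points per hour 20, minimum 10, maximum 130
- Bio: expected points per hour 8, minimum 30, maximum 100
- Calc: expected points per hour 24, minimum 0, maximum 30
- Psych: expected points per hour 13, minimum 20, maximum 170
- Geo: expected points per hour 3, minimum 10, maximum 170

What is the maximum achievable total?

7600

Meeting every minimum uses 30+10+30+0+20+10 = 100 hours, leaving 500.
Order the courses by expected points per hour: Calc 24 > Lit 22 > Ling 20 > Psych 13 > Bio 8 > Geo 3.
Calc takes 30 more to reach its cap of 30 ; 470 left.
Give Lit 10 more to hit its cap of 40 ; 460 left.
Ling: +120 to 130 (cap) ; 340 left.
Psych takes 150 more to reach its cap of 170 ; 190 left.
Give Bio 70 more to hit its cap of 100 ; 120 left.
Only 120 left; Geo takes them to reach 130.
Total = 22×40 + 20×130 + 8×100 + 24×30 + 13×170 + 3×130 = 7600.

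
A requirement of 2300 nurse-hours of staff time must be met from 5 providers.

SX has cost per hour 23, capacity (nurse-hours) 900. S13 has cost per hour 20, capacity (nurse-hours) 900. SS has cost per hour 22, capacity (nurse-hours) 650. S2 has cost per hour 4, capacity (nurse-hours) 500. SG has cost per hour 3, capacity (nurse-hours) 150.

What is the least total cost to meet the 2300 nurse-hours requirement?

Cheapest first:
Take 150 from SG at 3 — need 2150 more.
S2 at 4: take all 500 nurse-hours — 1650 still needed.
S13 at 20: take all 900 nurse-hours — 750 still needed.
SS at 22: take all 650 nurse-hours — 100 still needed.
Take 100 from SX at 23 to finish.
Cost = 150×3 + 500×4 + 900×20 + 650×22 + 100×23 = 37050.

37050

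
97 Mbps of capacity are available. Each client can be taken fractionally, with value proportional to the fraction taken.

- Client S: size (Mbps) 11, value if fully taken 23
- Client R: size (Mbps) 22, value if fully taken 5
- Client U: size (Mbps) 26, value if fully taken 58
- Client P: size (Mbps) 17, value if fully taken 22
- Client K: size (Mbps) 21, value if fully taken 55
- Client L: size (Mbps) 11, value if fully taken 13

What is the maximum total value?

Sort by value density: Client K 55/21≈2.62, Client U 58/26≈2.23, Client S 23/11≈2.09, Client P 22/17≈1.29, Client L 13/11≈1.18, Client R 5/22≈0.227.
All 21 Mbps of Client K fit (value 55) → 76 remain.
Take all of Client U (26 Mbps, value 58) → 50 Mbps left.
Take all of Client S (11 Mbps, value 23) → 39 Mbps left.
All 17 Mbps of Client P fit (value 22) → 22 remain.
All 11 Mbps of Client L fit (value 13) → 11 remain.
11 Mbps left: a 11/22 share of Client R gives 5×11/22 = 2.5.
Total value = 173.5.

173.5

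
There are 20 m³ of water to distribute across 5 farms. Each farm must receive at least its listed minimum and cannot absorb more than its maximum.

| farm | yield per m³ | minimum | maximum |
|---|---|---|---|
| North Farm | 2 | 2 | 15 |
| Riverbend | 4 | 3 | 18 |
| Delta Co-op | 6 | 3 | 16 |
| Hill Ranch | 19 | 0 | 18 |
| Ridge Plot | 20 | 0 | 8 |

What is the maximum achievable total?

270

Meeting every minimum uses 2+3+3+0+0 = 8 m³, leaving 12.
Highest yield per m³ first: Ridge Plot 20 > Hill Ranch 19 > Delta Co-op 6 > Riverbend 4 > North Farm 2.
Ridge Plot takes 8 more to reach its cap of 8 — 4 left.
Only 4 left; Hill Ranch takes them to reach 4.
Total = 2×2 + 4×3 + 6×3 + 19×4 + 20×8 = 270.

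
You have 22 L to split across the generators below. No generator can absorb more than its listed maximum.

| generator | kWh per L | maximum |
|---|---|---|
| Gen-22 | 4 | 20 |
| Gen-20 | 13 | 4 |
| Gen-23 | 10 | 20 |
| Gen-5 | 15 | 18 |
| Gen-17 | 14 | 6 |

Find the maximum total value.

Order the generators by kWh per L: Gen-5 15 > Gen-17 14 > Gen-20 13 > Gen-23 10 > Gen-22 4.
Give Gen-5 18 to hit its cap of 18 — 4 left.
Gen-17 has room for 6 but only 4 remain, so it gets 4.
Total = 15×18 + 14×4 = 326.

326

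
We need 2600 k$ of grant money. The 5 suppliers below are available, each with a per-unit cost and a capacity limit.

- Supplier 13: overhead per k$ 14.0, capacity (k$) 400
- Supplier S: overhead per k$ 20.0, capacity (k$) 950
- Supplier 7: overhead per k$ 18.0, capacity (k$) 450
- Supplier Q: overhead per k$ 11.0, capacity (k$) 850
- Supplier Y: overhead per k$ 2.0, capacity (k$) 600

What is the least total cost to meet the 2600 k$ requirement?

30250

Fill from the cheapest supplier first.
Supplier Y (2.0): use full 600 ; 2000 k$ to go.
Supplier Q (11.0): use full 850 ; 1150 k$ to go.
Take 400 from Supplier 13 at 14.0 ; need 750 more.
Supplier 7 (18.0): use full 450 ; 300 k$ to go.
Supplier S at 20.0: take 300 of its 950 ; requirement met.
Cost = 600×2.0 + 850×11.0 + 400×14.0 + 450×18.0 + 300×20.0 = 30250.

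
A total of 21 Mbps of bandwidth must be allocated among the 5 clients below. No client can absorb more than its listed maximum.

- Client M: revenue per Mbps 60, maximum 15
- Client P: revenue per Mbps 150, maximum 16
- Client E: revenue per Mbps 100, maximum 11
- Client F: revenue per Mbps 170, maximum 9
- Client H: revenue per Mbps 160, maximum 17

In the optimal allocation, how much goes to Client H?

Highest revenue per Mbps first: Client F 170 > Client H 160 > Client P 150 > Client E 100 > Client M 60.
Give Client F 9 to hit its cap of 9 ; 12 left.
Client H: +12 (room for 17) → 12. Pool exhausted.

12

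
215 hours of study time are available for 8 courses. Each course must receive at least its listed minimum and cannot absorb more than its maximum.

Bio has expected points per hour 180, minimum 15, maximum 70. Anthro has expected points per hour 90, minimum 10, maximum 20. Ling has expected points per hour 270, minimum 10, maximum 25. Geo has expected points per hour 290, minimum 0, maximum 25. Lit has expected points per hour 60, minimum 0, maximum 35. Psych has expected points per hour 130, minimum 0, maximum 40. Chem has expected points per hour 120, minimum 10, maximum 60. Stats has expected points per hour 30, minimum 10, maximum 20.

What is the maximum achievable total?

37200

Meeting every minimum uses 15+10+10+0+0+0+10+10 = 55 hours, leaving 160.
Order the courses by expected points per hour: Geo 290 > Ling 270 > Bio 180 > Psych 130 > Chem 120 > Anthro 90 > Lit 60 > Stats 30.
Geo: +25 to 25 (cap) ; 135 left.
Give Ling 15 more to hit its cap of 25 ; 120 left.
Bio: +55 to 70 (cap) ; 65 left.
Give Psych 40 more to hit its cap of 40 ; 25 left.
Chem has room for 50 more but only 25 remain, so it gets 35.
Total = 180×70 + 90×10 + 270×25 + 290×25 + 130×40 + 120×35 + 30×10 = 37200.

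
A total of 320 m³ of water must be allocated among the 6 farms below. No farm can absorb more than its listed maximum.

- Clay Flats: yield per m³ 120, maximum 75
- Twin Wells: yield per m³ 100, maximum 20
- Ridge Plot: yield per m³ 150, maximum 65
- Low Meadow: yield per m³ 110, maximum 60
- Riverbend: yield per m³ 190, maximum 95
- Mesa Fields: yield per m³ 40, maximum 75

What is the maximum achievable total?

Rank by yield per m³: Riverbend 190 > Ridge Plot 150 > Clay Flats 120 > Low Meadow 110 > Twin Wells 100 > Mesa Fields 40.
Give Riverbend 95 to hit its cap of 95 — 225 left.
Ridge Plot takes 65 to reach its cap of 65 — 160 left.
Clay Flats takes 75 to reach its cap of 75 — 85 left.
Give Low Meadow 60 to hit its cap of 60 — 25 left.
Twin Wells takes 20 to reach its cap of 20 — 5 left.
Only 5 left; Mesa Fields takes them to reach 5.
Total = 120×75 + 100×20 + 150×65 + 110×60 + 190×95 + 40×5 = 45600.

45600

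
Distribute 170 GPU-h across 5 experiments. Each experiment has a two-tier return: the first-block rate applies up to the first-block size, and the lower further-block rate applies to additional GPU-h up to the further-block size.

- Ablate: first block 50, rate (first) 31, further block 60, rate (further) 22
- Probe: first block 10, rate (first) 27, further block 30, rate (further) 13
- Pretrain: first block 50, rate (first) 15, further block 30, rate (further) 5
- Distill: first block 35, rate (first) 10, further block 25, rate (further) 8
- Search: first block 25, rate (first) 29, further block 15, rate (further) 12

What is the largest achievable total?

Treat each block as its own option and order by rate: Ablate/T1 31 > Search/T1 29 > Probe/T1 27 > Ablate/T2 22 > Pretrain/T1 15 > Probe/T2 13 > Search/T2 12 > Distill/T1 10 > Distill/T2 8 > Pretrain/T2 5.
Ablate T1 at 31: fill all 50 → 120 left.
Search T1 at 29: fill all 25 → 95 left.
Probe/T1 (27): +10 → 85 left.
Ablate T2 at 22: fill all 60 → 25 left.
25 remain; put them into Pretrain T1 at 15.
Total = 31×50 + 29×25 + 27×10 + 22×60 + 15×25 = 4240.

4240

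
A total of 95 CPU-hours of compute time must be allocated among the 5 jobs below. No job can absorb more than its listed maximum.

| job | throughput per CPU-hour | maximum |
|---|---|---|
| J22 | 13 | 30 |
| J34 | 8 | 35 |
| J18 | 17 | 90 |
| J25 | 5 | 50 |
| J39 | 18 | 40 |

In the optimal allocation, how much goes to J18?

55

Highest throughput per CPU-hour first: J39 18 > J18 17 > J22 13 > J34 8 > J25 5.
J39 takes 40 to reach its cap of 40 → 55 left.
J18 has room for 90 but only 55 remain, so it gets 55.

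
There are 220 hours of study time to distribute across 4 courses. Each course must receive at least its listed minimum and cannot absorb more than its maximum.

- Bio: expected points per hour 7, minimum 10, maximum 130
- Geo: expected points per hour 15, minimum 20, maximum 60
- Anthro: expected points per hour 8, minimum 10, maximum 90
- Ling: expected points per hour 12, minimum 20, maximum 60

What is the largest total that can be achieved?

2410

Meeting every minimum uses 10+20+10+20 = 60 hours, leaving 160.
Rank by expected points per hour: Geo 15 > Ling 12 > Anthro 8 > Bio 7.
Geo: +40 to 60 (cap) → 120 left.
Give Ling 40 more to hit its cap of 60 → 80 left.
Anthro takes 80 more to reach its cap of 90 → 0 left.
Total = 7×10 + 15×60 + 8×90 + 12×60 = 2410.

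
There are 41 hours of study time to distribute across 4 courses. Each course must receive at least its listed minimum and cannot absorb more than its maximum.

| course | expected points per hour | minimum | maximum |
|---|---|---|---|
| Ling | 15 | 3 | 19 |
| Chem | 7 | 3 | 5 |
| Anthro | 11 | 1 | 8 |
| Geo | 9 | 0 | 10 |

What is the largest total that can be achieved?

Meeting every minimum uses 3+3+1+0 = 7 hours, leaving 34.
Rank by expected points per hour: Ling 15 > Anthro 11 > Geo 9 > Chem 7.
Ling: +16 to 19 (cap) ; 18 left.
Anthro: +7 to 8 (cap) ; 11 left.
Geo takes 10 more to reach its cap of 10 ; 1 left.
Only 1 left; Chem takes them to reach 4.
Total = 15×19 + 7×4 + 11×8 + 9×10 = 491.

491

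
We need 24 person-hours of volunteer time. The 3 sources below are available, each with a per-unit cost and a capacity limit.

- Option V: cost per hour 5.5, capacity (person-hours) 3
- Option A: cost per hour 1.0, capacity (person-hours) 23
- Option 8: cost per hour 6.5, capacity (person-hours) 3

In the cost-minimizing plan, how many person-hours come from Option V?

1

Fill from the cheapest source first.
Take 23 from Option A at 1.0 ; need 1 more.
Option V at 5.5: take 1 of its 3 ; requirement met.
Option 8: unused.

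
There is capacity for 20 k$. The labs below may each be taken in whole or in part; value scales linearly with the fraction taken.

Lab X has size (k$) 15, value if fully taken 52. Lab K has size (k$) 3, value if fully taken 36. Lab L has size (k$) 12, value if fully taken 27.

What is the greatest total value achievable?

92.5

Sort by value density: Lab K 36/3≈12, Lab X 52/15≈3.47, Lab L 27/12≈2.25.
Take all of Lab K (3 k$, value 36) → 17 k$ left.
Take all of Lab X (15 k$, value 52) → 2 k$ left.
Fill the last 2 k$ with part of Lab L: 2/12 of it earns 4.5.
Total value = 92.5.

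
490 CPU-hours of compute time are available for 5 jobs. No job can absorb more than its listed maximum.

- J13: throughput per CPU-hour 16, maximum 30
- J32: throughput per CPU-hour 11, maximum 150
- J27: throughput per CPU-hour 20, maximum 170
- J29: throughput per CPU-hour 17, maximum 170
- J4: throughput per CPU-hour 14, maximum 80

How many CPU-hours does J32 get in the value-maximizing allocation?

40

Highest throughput per CPU-hour first: J27 20 > J29 17 > J13 16 > J4 14 > J32 11.
J27: +170 to 170 (cap) ; 320 left.
J29: +170 to 170 (cap) ; 150 left.
Give J13 30 to hit its cap of 30 ; 120 left.
Give J4 80 to hit its cap of 80 ; 40 left.
J32 has room for 150 but only 40 remain, so it gets 40.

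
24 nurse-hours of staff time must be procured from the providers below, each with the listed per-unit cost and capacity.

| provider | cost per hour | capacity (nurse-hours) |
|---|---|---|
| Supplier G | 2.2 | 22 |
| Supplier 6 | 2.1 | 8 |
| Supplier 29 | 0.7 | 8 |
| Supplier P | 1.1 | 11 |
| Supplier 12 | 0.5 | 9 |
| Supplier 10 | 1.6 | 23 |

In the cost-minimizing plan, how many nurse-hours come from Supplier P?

Fill from the cheapest provider first.
Take 9 from Supplier 12 at 0.5 ; need 15 more.
Take 8 from Supplier 29 at 0.7 ; need 7 more.
Supplier P at 1.1: take 7 of its 11 ; requirement met.
Supplier 10, Supplier 6, Supplier G: unused.

7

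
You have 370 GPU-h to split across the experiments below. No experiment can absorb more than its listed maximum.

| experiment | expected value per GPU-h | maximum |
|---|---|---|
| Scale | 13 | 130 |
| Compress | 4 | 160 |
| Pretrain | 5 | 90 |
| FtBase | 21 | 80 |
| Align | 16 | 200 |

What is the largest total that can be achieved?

6050

Order the experiments by expected value per GPU-h: FtBase 21 > Align 16 > Scale 13 > Pretrain 5 > Compress 4.
FtBase takes 80 to reach its cap of 80 ; 290 left.
Give Align 200 to hit its cap of 200 ; 90 left.
Only 90 left; Scale takes them to reach 90.
Total = 13×90 + 21×80 + 16×200 = 6050.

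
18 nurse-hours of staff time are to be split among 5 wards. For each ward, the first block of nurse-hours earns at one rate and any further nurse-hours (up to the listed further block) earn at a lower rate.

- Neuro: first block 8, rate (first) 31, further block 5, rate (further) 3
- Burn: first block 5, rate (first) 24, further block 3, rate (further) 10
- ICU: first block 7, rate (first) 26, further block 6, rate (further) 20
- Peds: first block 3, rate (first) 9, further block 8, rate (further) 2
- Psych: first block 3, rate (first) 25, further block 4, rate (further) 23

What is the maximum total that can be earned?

Treat each block as its own option and order by rate: Neuro/first 31 > ICU/first 26 > Psych/first 25 > Burn/first 24 > Psych/second 23 > ICU/second 20 > Burn/second 10 > Peds/first 9 > Neuro/second 3 > Peds/second 2.
Fill Neuro first block (8 at 31) ; 10 left.
Fill ICU first block (7 at 26) ; 3 left.
Fill Psych first block (3 at 25) ; 0 left.
Total = 31×8 + 26×7 + 25×3 = 505.

505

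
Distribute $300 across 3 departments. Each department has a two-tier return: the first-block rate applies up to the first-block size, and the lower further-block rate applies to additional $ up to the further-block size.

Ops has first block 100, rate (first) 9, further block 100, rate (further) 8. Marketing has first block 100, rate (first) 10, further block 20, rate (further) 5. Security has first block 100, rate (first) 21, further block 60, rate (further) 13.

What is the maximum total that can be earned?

Rank every tier by rate: Security/first 21 > Security/second 13 > Marketing/first 10 > Ops/first 9 > Ops/second 8 > Marketing/second 5.
Security/first (21): +100 → 200 left.
Security/second (13): +60 → 140 left.
Fill Marketing first block (100 at 10) → 40 left.
40 remain; put them into Ops first at 9.
Total = 21×100 + 13×60 + 10×100 + 9×40 = 4240.

4240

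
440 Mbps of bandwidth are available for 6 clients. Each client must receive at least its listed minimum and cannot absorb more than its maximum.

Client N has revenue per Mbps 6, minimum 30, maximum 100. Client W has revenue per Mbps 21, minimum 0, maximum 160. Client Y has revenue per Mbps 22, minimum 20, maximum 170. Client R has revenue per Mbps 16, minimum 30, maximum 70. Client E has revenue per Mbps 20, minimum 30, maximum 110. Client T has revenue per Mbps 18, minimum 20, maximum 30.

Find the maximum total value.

8720

Meeting every minimum uses 30+0+20+30+30+20 = 130 Mbps, leaving 310.
Rank by revenue per Mbps: Client Y 22 > Client W 21 > Client E 20 > Client T 18 > Client R 16 > Client N 6.
Client Y: +150 to 170 (cap) ; 160 left.
Client W: +160 to 160 (cap) ; 0 left.
Total = 6×30 + 21×160 + 22×170 + 16×30 + 20×30 + 18×20 = 8720.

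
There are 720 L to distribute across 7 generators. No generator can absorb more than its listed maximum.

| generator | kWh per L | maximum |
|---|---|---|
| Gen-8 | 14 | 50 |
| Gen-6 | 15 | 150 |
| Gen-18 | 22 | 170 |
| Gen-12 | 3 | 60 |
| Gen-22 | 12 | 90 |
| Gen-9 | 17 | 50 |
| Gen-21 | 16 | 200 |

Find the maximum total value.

11850

Highest kWh per L first: Gen-18 22 > Gen-9 17 > Gen-21 16 > Gen-6 15 > Gen-8 14 > Gen-22 12 > Gen-12 3.
Give Gen-18 170 to hit its cap of 170 — 550 left.
Gen-9 takes 50 to reach its cap of 50 — 500 left.
Gen-21 takes 200 to reach its cap of 200 — 300 left.
Give Gen-6 150 to hit its cap of 150 — 150 left.
Gen-8: +50 to 50 (cap) — 100 left.
Give Gen-22 90 to hit its cap of 90 — 10 left.
Gen-12: +10 (room for 60) → 10. Pool exhausted.
Total = 14×50 + 15×150 + 22×170 + 3×10 + 12×90 + 17×50 + 16×200 = 11850.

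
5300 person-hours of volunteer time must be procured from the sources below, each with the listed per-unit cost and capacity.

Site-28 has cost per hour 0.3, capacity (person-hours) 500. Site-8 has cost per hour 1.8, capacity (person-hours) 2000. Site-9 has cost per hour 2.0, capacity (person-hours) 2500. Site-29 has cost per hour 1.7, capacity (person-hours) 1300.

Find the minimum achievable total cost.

Cheapest first:
Site-28 (0.3): use full 500 — 4800 person-hours to go.
Take 1300 from Site-29 at 1.7 — need 3500 more.
Site-8 (1.8): use full 2000 — 1500 person-hours to go.
Site-9 (2.0): take the remaining 1500 — done.
Cost = 500×0.3 + 1300×1.7 + 2000×1.8 + 1500×2.0 = 8960.

8960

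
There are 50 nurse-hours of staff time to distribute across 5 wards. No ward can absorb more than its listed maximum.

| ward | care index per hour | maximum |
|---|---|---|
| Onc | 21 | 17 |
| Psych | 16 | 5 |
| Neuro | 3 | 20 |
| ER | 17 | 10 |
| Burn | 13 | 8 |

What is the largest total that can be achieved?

Rank by care index per hour: Onc 21 > ER 17 > Psych 16 > Burn 13 > Neuro 3.
Onc: +17 to 17 (cap) — 33 left.
ER: +10 to 10 (cap) — 23 left.
Psych takes 5 to reach its cap of 5 — 18 left.
Burn: +8 to 8 (cap) — 10 left.
Neuro has room for 20 but only 10 remain, so it gets 10.
Total = 21×17 + 16×5 + 3×10 + 17×10 + 13×8 = 741.

741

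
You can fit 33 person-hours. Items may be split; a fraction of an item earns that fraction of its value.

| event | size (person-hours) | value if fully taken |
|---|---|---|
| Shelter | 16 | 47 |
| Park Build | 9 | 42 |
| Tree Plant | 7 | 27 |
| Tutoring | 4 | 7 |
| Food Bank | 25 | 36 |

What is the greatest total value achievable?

Rank by value-to-size ratio: Park Build 42/9≈4.67, Tree Plant 27/7≈3.86, Shelter 47/16≈2.94, Tutoring 7/4≈1.75, Food Bank 36/25≈1.44.
All 9 person-hours of Park Build fit (value 42) — 24 remain.
All 7 person-hours of Tree Plant fit (value 27) — 17 remain.
Shelter: take in full, 16 person-hours for value 47 — 1 left.
1 person-hours left: a 1/4 share of Tutoring gives 7×1/4 = 1.75.
Total value = 117.75.

117.75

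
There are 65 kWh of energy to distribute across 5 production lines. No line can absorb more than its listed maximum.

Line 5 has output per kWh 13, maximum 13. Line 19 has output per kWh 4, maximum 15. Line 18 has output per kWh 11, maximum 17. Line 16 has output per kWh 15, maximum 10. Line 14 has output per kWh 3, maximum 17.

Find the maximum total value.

Order the production lines by output per kWh: Line 16 15 > Line 5 13 > Line 18 11 > Line 19 4 > Line 14 3.
Give Line 16 10 to hit its cap of 10 → 55 left.
Give Line 5 13 to hit its cap of 13 → 42 left.
Line 18 takes 17 to reach its cap of 17 → 25 left.
Line 19 takes 15 to reach its cap of 15 → 10 left.
Only 10 left; Line 14 takes them to reach 10.
Total = 13×13 + 4×15 + 11×17 + 15×10 + 3×10 = 596.

596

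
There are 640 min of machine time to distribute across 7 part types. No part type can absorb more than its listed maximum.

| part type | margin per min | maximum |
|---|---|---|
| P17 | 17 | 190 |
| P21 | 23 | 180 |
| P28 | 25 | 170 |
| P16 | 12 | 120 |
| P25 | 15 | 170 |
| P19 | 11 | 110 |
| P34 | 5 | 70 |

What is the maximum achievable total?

13120

Rank by margin per min: P28 25 > P21 23 > P17 17 > P25 15 > P16 12 > P19 11 > P34 5.
P28 takes 170 to reach its cap of 170 ; 470 left.
P21 takes 180 to reach its cap of 180 ; 290 left.
Give P17 190 to hit its cap of 190 ; 100 left.
P25: +100 (room for 170) → 100. Pool exhausted.
Total = 17×190 + 23×180 + 25×170 + 15×100 = 13120.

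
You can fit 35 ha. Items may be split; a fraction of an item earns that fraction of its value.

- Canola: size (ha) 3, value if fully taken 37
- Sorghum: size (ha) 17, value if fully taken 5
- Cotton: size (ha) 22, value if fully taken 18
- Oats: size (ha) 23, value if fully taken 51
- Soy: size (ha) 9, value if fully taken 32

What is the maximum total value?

120

Sort by value density: Canola 37/3≈12.3, Soy 32/9≈3.56, Oats 51/23≈2.22, Cotton 18/22≈0.818, Sorghum 5/17≈0.294.
Take all of Canola (3 ha, value 37) — 32 ha left.
Soy: take in full, 9 ha for value 32 — 23 left.
Oats: take in full, 23 ha for value 51 — 0 left.
Total value = 120.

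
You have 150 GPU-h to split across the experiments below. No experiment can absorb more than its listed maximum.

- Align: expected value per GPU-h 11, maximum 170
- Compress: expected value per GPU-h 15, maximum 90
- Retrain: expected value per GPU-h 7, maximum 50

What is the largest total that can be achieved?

Highest expected value per GPU-h first: Compress 15 > Align 11 > Retrain 7.
Compress: +90 to 90 (cap) → 60 left.
Only 60 left; Align takes them to reach 60.
Total = 11×60 + 15×90 = 2010.

2010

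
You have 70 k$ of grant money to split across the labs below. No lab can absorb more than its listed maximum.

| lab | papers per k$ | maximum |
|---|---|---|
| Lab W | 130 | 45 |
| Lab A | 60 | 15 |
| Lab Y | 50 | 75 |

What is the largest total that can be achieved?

7250

Highest papers per k$ first: Lab W 130 > Lab A 60 > Lab Y 50.
Lab W takes 45 to reach its cap of 45 → 25 left.
Lab A: +15 to 15 (cap) → 10 left.
Only 10 left; Lab Y takes them to reach 10.
Total = 130×45 + 60×15 + 50×10 = 7250.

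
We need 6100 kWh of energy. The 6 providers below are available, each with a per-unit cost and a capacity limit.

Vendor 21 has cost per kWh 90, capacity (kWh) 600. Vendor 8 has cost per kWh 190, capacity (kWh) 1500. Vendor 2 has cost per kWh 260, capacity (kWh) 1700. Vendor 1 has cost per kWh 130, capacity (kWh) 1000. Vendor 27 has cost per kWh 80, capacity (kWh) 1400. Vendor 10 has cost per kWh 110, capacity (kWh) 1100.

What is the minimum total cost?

Cheapest first:
Vendor 27 (80): use full 1400 — 4700 kWh to go.
Vendor 21 at 90: take all 600 kWh — 4100 still needed.
Vendor 10 at 110: take all 1100 kWh — 3000 still needed.
Vendor 1 (130): use full 1000 — 2000 kWh to go.
Vendor 8 (190): use full 1500 — 500 kWh to go.
Take 500 from Vendor 2 at 260 to finish.
Cost = 1400×80 + 600×90 + 1100×110 + 1000×130 + 1500×190 + 500×260 = 832000.

832000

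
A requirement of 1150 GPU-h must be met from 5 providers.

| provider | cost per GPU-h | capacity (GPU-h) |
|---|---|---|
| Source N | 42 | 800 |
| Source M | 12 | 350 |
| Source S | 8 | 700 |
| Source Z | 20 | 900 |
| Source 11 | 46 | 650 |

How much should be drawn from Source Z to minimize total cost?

100

Cheapest first:
Source S at 8: take all 700 GPU-h → 450 still needed.
Source M (12): use full 350 → 100 GPU-h to go.
Source Z at 20: take 100 of its 900 → requirement met.
Source N, Source 11: unused.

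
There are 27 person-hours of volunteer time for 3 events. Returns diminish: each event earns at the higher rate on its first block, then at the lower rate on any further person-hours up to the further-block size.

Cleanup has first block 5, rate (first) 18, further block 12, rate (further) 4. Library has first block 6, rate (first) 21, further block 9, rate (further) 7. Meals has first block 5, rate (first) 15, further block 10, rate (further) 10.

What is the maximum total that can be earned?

398

Order all 6 blocks by rate: Library/T1 21 > Cleanup/T1 18 > Meals/T1 15 > Meals/T2 10 > Library/T2 7 > Cleanup/T2 4.
Fill Library T1 block (6 at 21) ; 21 left.
Fill Cleanup T1 block (5 at 18) ; 16 left.
Meals/T1 (15): +5 ; 11 left.
Fill Meals T2 block (10 at 10) ; 1 left.
Library T2 at 7: only 1 left, fill 1.
Total = 21×6 + 18×5 + 15×5 + 10×10 + 7×1 = 398.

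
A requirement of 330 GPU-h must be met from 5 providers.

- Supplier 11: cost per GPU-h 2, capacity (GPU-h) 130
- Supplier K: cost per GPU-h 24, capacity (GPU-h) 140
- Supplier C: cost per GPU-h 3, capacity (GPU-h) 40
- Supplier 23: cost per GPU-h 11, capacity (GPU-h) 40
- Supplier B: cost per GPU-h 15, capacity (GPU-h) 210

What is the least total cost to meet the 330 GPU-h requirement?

2620

Fill from the cheapest provider first.
Supplier 11 (2): use full 130 — 200 GPU-h to go.
Supplier C (3): use full 40 — 160 GPU-h to go.
Take 40 from Supplier 23 at 11 — need 120 more.
Supplier B at 15: take 120 of its 210 — requirement met.
Supplier K: unused.
Cost = 130×2 + 40×3 + 40×11 + 120×15 = 2620.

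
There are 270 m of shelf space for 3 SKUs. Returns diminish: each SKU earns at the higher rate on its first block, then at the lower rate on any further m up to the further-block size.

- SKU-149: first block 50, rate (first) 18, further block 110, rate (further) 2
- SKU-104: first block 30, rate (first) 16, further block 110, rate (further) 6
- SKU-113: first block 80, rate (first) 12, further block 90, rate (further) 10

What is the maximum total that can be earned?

Treat each block as its own option and order by rate: SKU-149/tier1 18 > SKU-104/tier1 16 > SKU-113/tier1 12 > SKU-113/tier2 10 > SKU-104/tier2 6 > SKU-149/tier2 2.
Fill SKU-149 tier1 block (50 at 18) ; 220 left.
Fill SKU-104 tier1 block (30 at 16) ; 190 left.
SKU-113 tier1 at 12: fill all 80 ; 110 left.
SKU-113 tier2 at 10: fill all 90 ; 20 left.
SKU-104/tier2: +20 of 110 at 6; pool empty.
Total = 18×50 + 16×30 + 12×80 + 10×90 + 6×20 = 3360.

3360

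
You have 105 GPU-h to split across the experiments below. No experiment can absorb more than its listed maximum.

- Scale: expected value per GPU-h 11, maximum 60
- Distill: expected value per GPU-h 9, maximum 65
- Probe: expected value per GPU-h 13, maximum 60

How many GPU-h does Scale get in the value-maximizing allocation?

45

Highest expected value per GPU-h first: Probe 13 > Scale 11 > Distill 9.
Probe takes 60 to reach its cap of 60 → 45 left.
Scale: +45 (room for 60) → 45. Pool exhausted.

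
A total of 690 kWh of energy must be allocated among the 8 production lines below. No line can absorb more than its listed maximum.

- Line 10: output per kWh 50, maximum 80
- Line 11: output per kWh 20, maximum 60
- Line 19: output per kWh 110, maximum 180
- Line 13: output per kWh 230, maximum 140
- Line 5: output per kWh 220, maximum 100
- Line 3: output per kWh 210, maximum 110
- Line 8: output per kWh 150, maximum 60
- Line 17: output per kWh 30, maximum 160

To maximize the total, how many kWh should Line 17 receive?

Highest output per kWh first: Line 13 230 > Line 5 220 > Line 3 210 > Line 8 150 > Line 19 110 > Line 10 50 > Line 17 30 > Line 11 20.
Give Line 13 140 to hit its cap of 140 — 550 left.
Line 5 takes 100 to reach its cap of 100 — 450 left.
Line 3 takes 110 to reach its cap of 110 — 340 left.
Line 8 takes 60 to reach its cap of 60 — 280 left.
Line 19: +180 to 180 (cap) — 100 left.
Give Line 10 80 to hit its cap of 80 — 20 left.
Line 17 has room for 160 but only 20 remain, so it gets 20.

20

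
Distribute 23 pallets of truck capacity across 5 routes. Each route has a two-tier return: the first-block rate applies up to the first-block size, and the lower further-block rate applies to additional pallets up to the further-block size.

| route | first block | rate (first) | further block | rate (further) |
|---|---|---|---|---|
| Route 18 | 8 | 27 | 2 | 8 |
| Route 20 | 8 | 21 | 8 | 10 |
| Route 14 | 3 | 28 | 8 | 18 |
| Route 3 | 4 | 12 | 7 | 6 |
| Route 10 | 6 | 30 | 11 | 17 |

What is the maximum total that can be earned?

606

Rank every tier by rate: Route 10/T1 30 > Route 14/T1 28 > Route 18/T1 27 > Route 20/T1 21 > Route 14/T2 18 > Route 10/T2 17 > Route 3/T1 12 > Route 20/T2 10 > Route 18/T2 8 > Route 3/T2 6.
Route 10/T1 (30): +6 — 17 left.
Fill Route 14 T1 block (3 at 28) — 14 left.
Route 18/T1 (27): +8 — 6 left.
Route 20/T1: +6 of 8 at 21; pool empty.
Total = 30×6 + 28×3 + 27×8 + 21×6 = 606.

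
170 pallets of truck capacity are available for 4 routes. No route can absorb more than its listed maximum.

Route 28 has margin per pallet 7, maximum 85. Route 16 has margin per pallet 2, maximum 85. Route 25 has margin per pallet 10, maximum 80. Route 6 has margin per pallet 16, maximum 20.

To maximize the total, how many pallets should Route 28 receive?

70

Rank by margin per pallet: Route 6 16 > Route 25 10 > Route 28 7 > Route 16 2.
Route 6 takes 20 to reach its cap of 20 — 150 left.
Route 25 takes 80 to reach its cap of 80 — 70 left.
Only 70 left; Route 28 takes them to reach 70.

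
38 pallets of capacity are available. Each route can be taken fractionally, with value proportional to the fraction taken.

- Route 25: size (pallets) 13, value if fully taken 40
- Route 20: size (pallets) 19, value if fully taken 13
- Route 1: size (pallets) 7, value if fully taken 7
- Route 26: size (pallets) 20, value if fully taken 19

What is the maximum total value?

Best value per unit of size first: Route 25 40/13≈3.08, Route 1 7/7≈1, Route 26 19/20≈0.95, Route 20 13/19≈0.684.
Take all of Route 25 (13 pallets, value 40) → 25 pallets left.
Take all of Route 1 (7 pallets, value 7) → 18 pallets left.
Fill the last 18 pallets with part of Route 26: 18/20 of it earns 17.1.
Total value = 64.1.

64.1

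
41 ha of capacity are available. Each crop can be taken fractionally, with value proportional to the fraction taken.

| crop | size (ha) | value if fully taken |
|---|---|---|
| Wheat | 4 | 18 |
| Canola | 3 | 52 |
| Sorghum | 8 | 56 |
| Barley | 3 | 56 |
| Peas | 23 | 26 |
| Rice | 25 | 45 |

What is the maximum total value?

223.4

Sort by value density: Barley 56/3≈18.7, Canola 52/3≈17.3, Sorghum 56/8≈7, Wheat 18/4≈4.5, Rice 45/25≈1.8, Peas 26/23≈1.13.
Barley: take in full, 3 ha for value 56 — 38 left.
All 3 ha of Canola fit (value 52) — 35 remain.
All 8 ha of Sorghum fit (value 56) — 27 remain.
Wheat: take in full, 4 ha for value 18 — 23 left.
23 ha left: a 23/25 share of Rice gives 45×23/25 = 41.4.
Total value = 223.4.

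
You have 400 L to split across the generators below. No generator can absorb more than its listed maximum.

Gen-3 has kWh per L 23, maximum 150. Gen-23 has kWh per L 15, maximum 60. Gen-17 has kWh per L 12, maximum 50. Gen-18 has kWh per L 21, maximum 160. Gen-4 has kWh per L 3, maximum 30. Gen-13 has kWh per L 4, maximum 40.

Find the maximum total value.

8070

Highest kWh per L first: Gen-3 23 > Gen-18 21 > Gen-23 15 > Gen-17 12 > Gen-13 4 > Gen-4 3.
Gen-3: +150 to 150 (cap) — 250 left.
Give Gen-18 160 to hit its cap of 160 — 90 left.
Gen-23 takes 60 to reach its cap of 60 — 30 left.
Only 30 left; Gen-17 takes them to reach 30.
Total = 23×150 + 15×60 + 12×30 + 21×160 = 8070.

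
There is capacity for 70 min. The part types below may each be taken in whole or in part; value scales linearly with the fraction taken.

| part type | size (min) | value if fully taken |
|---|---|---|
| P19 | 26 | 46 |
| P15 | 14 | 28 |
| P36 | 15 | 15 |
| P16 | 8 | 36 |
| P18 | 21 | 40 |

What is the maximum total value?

Sort by value density: P16 36/8≈4.5, P15 28/14≈2, P18 40/21≈1.9, P19 46/26≈1.77, P36 15/15≈1.
Take all of P16 (8 min, value 36) — 62 min left.
Take all of P15 (14 min, value 28) — 48 min left.
All 21 min of P18 fit (value 40) — 27 remain.
P19: take in full, 26 min for value 46 — 1 left.
Only 1 min remain; take 1/15 of P36 for value 15×1/15 = 1.
Total value = 151.

151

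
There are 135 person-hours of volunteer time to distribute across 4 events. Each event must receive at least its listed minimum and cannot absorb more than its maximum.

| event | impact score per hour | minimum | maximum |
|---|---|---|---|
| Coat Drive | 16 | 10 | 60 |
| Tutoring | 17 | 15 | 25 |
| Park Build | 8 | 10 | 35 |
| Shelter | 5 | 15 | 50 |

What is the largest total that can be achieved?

1740

Meeting every minimum uses 10+15+10+15 = 50 person-hours, leaving 85.
Highest impact score per hour first: Tutoring 17 > Coat Drive 16 > Park Build 8 > Shelter 5.
Tutoring takes 10 more to reach its cap of 25 — 75 left.
Coat Drive: +50 to 60 (cap) — 25 left.
Park Build: +25 to 35 (cap) — 0 left.
Total = 16×60 + 17×25 + 8×35 + 5×15 = 1740.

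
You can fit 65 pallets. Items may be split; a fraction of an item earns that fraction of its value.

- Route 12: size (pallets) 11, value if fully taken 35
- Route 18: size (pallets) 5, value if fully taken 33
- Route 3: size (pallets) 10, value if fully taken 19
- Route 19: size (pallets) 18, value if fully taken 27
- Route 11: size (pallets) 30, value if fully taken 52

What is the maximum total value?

152.5

Rank by value-to-size ratio: Route 18 33/5≈6.6, Route 12 35/11≈3.18, Route 3 19/10≈1.9, Route 11 52/30≈1.73, Route 19 27/18≈1.5.
All 5 pallets of Route 18 fit (value 33) → 60 remain.
Take all of Route 12 (11 pallets, value 35) → 49 pallets left.
Route 3: take in full, 10 pallets for value 19 → 39 left.
Route 11: take in full, 30 pallets for value 52 → 9 left.
Fill the last 9 pallets with part of Route 19: 9/18 of it earns 13.5.
Total value = 152.5.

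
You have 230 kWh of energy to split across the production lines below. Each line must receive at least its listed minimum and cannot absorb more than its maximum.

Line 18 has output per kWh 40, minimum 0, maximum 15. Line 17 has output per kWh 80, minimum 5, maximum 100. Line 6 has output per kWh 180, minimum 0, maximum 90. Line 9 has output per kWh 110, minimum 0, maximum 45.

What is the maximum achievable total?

Meeting every minimum uses 0+5+0+0 = 5 kWh, leaving 225.
Order the production lines by output per kWh: Line 6 180 > Line 9 110 > Line 17 80 > Line 18 40.
Line 6: +90 to 90 (cap) ; 135 left.
Line 9 takes 45 more to reach its cap of 45 ; 90 left.
Line 17: +90 (room for 95) → 95. Pool exhausted.
Total = 80×95 + 180×90 + 110×45 = 28750.

28750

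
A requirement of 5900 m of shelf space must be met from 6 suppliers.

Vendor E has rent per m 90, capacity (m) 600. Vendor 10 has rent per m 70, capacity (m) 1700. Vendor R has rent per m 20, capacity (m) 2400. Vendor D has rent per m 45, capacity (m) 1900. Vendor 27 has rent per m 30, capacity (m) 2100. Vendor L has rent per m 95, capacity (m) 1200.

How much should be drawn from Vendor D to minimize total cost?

Fill from the cheapest supplier first.
Take 2400 from Vendor R at 20 — need 3500 more.
Vendor 27 (30): use full 2100 — 1400 m to go.
Take 1400 from Vendor D at 45 to finish.
Vendor 10, Vendor E, Vendor L: unused.

1400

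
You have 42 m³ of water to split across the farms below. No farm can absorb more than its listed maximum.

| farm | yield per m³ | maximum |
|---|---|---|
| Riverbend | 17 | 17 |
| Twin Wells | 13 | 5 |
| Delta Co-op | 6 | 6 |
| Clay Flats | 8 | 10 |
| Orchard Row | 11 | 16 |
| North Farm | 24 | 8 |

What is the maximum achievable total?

Rank by yield per m³: North Farm 24 > Riverbend 17 > Twin Wells 13 > Orchard Row 11 > Clay Flats 8 > Delta Co-op 6.
North Farm: +8 to 8 (cap) → 34 left.
Riverbend takes 17 to reach its cap of 17 → 17 left.
Twin Wells takes 5 to reach its cap of 5 → 12 left.
Only 12 left; Orchard Row takes them to reach 12.
Total = 17×17 + 13×5 + 11×12 + 24×8 = 678.

678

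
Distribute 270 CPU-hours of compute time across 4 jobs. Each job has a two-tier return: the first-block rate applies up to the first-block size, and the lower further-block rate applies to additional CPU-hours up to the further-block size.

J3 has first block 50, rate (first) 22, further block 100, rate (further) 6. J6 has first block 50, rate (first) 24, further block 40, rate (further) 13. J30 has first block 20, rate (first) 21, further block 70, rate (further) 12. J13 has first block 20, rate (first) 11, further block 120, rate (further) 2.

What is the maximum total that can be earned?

4420

Treat each block as its own option and order by rate: J6/first 24 > J3/first 22 > J30/first 21 > J6/second 13 > J30/second 12 > J13/first 11 > J3/second 6 > J13/second 2.
J6/first (24): +50 ; 220 left.
Fill J3 first block (50 at 22) ; 170 left.
Fill J30 first block (20 at 21) ; 150 left.
J6/second (13): +40 ; 110 left.
Fill J30 second block (70 at 12) ; 40 left.
J13 first at 11: fill all 20 ; 20 left.
J3 second at 6: only 20 left, fill 20.
Total = 24×50 + 22×50 + 21×20 + 13×40 + 12×70 + 11×20 + 6×20 = 4420.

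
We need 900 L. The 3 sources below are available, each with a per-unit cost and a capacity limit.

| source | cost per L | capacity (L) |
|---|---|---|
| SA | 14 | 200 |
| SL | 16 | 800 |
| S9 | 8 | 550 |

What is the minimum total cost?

Fill from the cheapest source first.
S9 at 8: take all 550 L — 350 still needed.
SA at 14: take all 200 L — 150 still needed.
Take 150 from SL at 16 to finish.
Cost = 550×8 + 200×14 + 150×16 = 9600.

9600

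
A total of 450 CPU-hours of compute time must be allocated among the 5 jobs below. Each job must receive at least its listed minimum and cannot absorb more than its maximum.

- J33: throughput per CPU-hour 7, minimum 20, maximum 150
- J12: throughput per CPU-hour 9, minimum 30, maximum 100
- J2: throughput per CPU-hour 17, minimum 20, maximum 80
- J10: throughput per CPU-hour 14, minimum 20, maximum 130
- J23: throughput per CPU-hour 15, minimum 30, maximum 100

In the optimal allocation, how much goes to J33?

Meeting every minimum uses 20+30+20+20+30 = 120 CPU-hours, leaving 330.
Order the jobs by throughput per CPU-hour: J2 17 > J23 15 > J10 14 > J12 9 > J33 7.
J2 takes 60 more to reach its cap of 80 — 270 left.
J23 takes 70 more to reach its cap of 100 — 200 left.
J10 takes 110 more to reach its cap of 130 — 90 left.
J12: +70 to 100 (cap) — 20 left.
J33 has room for 130 more but only 20 remain, so it gets 40.

40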